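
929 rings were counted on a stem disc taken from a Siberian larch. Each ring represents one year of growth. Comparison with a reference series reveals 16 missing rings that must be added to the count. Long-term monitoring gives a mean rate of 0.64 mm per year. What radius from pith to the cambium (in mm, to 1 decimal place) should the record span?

604.8 mm

True ring count = 929 + 16 = 945.
Length ≈ 0.64 × 945 = 604.8 mm.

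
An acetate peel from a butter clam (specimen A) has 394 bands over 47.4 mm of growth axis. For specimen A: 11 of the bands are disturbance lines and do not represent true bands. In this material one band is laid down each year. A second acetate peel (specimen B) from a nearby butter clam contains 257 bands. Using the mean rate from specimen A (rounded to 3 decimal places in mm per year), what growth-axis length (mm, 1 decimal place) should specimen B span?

Specimen A: correcting the raw count gives 394 − 11 = 383 true bands.
A: Mean rate = 47.4 mm / 383 years ≈ 0.124 mm/year.
Length of B = 0.124 × 257 = 31.9 mm.

31.9 mm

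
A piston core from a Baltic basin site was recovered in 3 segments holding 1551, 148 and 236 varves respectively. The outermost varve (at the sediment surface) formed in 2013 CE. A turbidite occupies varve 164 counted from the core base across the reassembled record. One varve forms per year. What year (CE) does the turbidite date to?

242 CE

Total varves = 1551 + 148 + 236 = 1935.
The turbidite sits at varve 164 from the core base, so 1935 − 164 = 1771 varves formed after it.
The varve at the sediment surface is 2013 CE, so the turbidite dates to 2013 − 1771 = 242 CE.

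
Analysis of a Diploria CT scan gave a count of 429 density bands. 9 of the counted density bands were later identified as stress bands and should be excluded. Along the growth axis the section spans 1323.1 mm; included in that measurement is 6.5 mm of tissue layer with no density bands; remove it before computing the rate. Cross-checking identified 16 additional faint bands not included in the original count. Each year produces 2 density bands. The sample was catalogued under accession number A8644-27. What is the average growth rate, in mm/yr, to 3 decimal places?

After corrections the count is 429 − 9 + 16 = 436 density bands.
Dividing by 2 density bands per year: 436 / 2 = 218 years.
Removing the 6.5 mm offcut leaves 1323.1 − 6.5 = 1316.6 mm.
1316.6 mm over 218 years gives 1316.6 / 218 ≈ 6.039 mm/yr.

6.039 mm/yr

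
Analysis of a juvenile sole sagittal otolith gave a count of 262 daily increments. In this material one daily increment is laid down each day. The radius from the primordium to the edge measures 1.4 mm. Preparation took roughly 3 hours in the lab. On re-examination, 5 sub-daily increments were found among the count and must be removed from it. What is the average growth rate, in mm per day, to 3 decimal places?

0.005 mm per day

Correcting the raw count gives 262 − 5 = 257 true daily increments.
Extension rate ≈ 1.4 / 257 = 0.005 mm per day.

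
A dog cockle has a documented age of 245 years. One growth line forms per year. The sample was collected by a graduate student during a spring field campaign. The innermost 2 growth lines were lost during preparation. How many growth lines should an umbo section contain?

243 growth lines

One growth line per year gives 245 growth lines over 245 years.
Less the 2 uncaptured growth lines: 245 − 2 = 243.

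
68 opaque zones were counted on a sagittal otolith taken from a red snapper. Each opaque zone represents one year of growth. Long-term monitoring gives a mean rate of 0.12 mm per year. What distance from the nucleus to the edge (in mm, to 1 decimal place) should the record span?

8.2 mm

The record spans 68 years at 0.12 mm per year.
Length ≈ 0.12 × 68 = 8.2 mm.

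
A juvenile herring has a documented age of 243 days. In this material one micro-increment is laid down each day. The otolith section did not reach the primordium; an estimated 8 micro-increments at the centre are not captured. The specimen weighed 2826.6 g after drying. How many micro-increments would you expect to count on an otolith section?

One micro-increment per day gives 243 micro-increments over 243 days.
Subtracting the 8 micro-increments not captured gives 243 − 8 = 235 micro-increments in the record.

235 micro-increments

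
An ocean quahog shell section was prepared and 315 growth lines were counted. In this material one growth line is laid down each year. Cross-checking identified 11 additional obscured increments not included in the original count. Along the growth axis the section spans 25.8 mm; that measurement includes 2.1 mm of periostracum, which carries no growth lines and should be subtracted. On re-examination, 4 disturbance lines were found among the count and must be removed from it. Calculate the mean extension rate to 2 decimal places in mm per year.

0.07 mm per year

True growth line count = 315 − 4 + 11 = 322.
Removing the 2.1 mm offcut leaves 25.8 − 2.1 = 23.7 mm.
Extension rate ≈ 23.7 / 322 = 0.07 mm per year.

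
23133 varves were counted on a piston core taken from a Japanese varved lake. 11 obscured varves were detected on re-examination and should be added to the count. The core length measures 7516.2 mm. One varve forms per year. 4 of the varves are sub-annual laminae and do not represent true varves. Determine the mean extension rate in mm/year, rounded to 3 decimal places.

0.325 mm/year

Adjusted count: 23133 − 4 + 11 = 23140 varves.
7516.2 mm over 23140 years gives 7516.2 / 23140 ≈ 0.325 mm/year.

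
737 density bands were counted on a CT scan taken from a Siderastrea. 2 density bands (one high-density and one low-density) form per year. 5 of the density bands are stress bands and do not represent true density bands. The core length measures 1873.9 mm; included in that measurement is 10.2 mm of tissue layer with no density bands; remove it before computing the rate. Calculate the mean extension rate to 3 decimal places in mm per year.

Correcting the raw count gives 737 − 5 = 732 true density bands.
Dividing by 2 density bands per year: 732 / 2 = 366 years.
The growth record spans 1873.9 − 10.2 = 1863.7 mm.
Extension rate ≈ 1863.7 / 366 = 5.092 mm per year.

5.092 mm per year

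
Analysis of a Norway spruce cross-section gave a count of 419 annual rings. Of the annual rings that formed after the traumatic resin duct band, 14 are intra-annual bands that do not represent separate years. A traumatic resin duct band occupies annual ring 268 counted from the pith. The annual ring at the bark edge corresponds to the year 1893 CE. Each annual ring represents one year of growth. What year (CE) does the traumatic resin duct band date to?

1756 CE

Between annual ring 268 and the bark edge there are 419 − 268 = 151 annual rings.
Removing the 14 false annual rings leaves 151 − 14 = 137 true annual rings beyond the traumatic resin duct band.
The annual ring at the bark edge is 1893 CE, so the traumatic resin duct band dates to 1893 − 137 = 1756 CE.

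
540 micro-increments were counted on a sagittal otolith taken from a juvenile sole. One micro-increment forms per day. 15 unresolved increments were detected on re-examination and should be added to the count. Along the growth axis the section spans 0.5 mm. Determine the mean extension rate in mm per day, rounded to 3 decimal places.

Adjusted count: 540 + 15 = 555 micro-increments.
Extension rate ≈ 0.5 / 555 = 0.001 mm per day.

0.001 mm per day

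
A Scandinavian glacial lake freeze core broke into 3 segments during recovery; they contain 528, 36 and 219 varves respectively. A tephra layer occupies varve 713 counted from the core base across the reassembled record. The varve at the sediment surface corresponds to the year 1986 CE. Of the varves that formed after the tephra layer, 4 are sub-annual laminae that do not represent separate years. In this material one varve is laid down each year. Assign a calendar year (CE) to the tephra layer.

Total varves = 528 + 36 + 219 = 783.
The tephra layer sits at varve 713 from the core base, so 783 − 713 = 70 varves formed after it.
Excluding 4 false varves: 70 − 4 = 66.
1986 − 66 = 1920 CE.

1920 CE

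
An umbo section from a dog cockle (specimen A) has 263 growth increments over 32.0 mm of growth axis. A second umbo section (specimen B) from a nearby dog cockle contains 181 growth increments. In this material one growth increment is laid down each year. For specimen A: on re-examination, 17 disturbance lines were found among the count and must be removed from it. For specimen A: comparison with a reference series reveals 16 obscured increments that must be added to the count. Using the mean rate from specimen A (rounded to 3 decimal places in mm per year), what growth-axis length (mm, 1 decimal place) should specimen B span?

22.1 mm

Specimen A: correcting the raw count gives 263 − 17 + 16 = 262 true growth increments.
A: Mean rate = 32.0 mm / 262 years ≈ 0.122 mm per year.
Length of B = 0.122 × 181 = 22.1 mm.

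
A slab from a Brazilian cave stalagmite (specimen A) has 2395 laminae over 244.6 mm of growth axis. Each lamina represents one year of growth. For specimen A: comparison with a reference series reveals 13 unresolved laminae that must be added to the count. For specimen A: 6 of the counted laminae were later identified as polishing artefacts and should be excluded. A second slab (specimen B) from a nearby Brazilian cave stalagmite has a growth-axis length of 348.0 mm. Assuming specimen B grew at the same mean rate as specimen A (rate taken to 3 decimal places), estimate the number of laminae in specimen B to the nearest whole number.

Specimen A: correcting the raw count gives 2395 − 6 + 13 = 2402 true laminae.
A: 244.6 mm over 2402 years gives 244.6 / 2402 ≈ 0.102 mm/year.
B spans 348.0 / 0.102 = 3411.76 years ≈ 3412 laminae.

3412 laminae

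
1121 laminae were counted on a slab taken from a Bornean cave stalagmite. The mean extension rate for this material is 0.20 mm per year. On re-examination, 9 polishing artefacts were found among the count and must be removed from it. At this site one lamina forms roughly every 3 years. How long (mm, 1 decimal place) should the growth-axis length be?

Adjusted count: 1121 − 9 = 1112 laminae.
1112 laminae at 3 years each span 1112 × 3 = 3336 years.
Predicted length = 0.20 mm/year × 3336 years = 667.2 mm.

667.2 mm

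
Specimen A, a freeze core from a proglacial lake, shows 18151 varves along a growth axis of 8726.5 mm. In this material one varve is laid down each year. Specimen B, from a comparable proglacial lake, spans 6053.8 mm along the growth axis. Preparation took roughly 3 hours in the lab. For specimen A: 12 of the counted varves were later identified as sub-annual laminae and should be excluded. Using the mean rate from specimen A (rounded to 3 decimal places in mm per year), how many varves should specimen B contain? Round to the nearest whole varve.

Specimen A: after corrections the count is 18151 − 12 = 18139 varves.
A: 8726.5 mm over 18139 years gives 8726.5 / 18139 ≈ 0.481 mm/yr.
Specimen B: 6053.8 mm / 0.481 mm per year = 12585.86 years ≈ 12586 varves.

12586 varves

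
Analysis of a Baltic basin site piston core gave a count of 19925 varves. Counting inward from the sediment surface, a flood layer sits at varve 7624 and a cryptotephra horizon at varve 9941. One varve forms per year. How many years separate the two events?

9941 − 7624 = 2317 varves lie between the two events.
That is 2317 years at one varve per year.

2317 yr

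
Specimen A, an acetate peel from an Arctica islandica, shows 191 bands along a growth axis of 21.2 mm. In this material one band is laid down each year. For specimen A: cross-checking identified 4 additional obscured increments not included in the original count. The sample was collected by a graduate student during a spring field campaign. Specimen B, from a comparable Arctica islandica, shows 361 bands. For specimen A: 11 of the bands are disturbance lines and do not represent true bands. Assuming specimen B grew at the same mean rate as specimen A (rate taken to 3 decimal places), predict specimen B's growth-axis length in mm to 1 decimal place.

41.5 mm

Specimen A: adjusted count: 191 − 11 + 4 = 184 bands.
A: Extension rate ≈ 21.2 / 184 = 0.115 mm per year.
B's length ≈ 0.115 × 361 = 41.5 mm.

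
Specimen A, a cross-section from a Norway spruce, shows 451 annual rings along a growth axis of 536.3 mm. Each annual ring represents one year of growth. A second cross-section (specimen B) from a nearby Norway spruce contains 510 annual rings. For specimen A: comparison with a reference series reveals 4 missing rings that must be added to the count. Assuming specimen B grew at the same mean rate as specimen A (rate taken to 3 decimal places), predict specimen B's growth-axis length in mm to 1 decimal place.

Specimen A: adjusted count: 451 + 4 = 455 annual rings.
A: Mean rate = 536.3 mm / 455 years ≈ 1.179 mm/year.
For B, 1.179 mm/year × 510 years = 601.3 mm.

601.3 mm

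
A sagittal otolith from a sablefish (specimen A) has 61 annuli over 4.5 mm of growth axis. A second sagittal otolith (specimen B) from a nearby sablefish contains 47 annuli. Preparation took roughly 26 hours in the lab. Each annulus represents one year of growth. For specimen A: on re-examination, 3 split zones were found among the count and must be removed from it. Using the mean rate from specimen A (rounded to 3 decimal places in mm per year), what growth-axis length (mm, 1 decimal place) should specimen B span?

Specimen A: true annulus count = 61 − 3 = 58.
A: 4.5 mm over 58 years gives 4.5 / 58 ≈ 0.078 mm per year.
B's length ≈ 0.078 × 47 = 3.7 mm.

3.7 mm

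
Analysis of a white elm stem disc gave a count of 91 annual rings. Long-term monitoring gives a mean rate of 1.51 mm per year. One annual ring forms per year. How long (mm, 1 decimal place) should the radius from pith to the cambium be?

137.4 mm

The record spans 91 years at 1.51 mm per year.
Predicted length = 1.51 mm/year × 91 years = 137.4 mm.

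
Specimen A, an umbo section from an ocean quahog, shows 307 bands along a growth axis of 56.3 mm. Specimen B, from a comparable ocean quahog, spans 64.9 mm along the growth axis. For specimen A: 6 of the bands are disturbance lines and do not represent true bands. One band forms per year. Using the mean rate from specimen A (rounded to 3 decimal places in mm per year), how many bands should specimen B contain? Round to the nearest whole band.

347 bands

Specimen A: adjusted count: 307 − 6 = 301 bands.
A: Extension rate ≈ 56.3 / 301 = 0.187 mm/year.
B spans 64.9 / 0.187 = 347.06 years ≈ 347 bands.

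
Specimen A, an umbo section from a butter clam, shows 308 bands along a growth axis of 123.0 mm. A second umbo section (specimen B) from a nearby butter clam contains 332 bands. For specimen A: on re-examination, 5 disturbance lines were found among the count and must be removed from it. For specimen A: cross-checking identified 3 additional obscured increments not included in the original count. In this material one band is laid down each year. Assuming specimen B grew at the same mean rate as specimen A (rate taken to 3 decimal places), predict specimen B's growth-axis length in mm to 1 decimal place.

Specimen A: adjusted count: 308 − 5 + 3 = 306 bands.
A: Mean rate = 123.0 mm / 306 years ≈ 0.402 mm/year.
For B, 0.402 mm/year × 332 years = 133.5 mm.

133.5 mm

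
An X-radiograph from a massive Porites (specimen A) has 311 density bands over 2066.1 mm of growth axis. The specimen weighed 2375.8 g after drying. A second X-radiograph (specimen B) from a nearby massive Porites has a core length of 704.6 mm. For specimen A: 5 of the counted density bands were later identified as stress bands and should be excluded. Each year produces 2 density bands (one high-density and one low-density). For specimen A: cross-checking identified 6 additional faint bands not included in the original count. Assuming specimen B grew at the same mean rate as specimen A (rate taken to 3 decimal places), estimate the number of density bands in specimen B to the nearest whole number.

106 density bands

Specimen A: correcting the raw count gives 311 − 5 + 6 = 312 true density bands.
Specimen A: dividing by 2 density bands per year: 312 / 2 = 156 years.
A: 2066.1 mm over 156 years gives 2066.1 / 156 ≈ 13.244 mm per year.
For B, 704.6 / 13.244 = 53.20 years; at 2 density bands per year that is 53.20 × 2 ≈ 106 density bands.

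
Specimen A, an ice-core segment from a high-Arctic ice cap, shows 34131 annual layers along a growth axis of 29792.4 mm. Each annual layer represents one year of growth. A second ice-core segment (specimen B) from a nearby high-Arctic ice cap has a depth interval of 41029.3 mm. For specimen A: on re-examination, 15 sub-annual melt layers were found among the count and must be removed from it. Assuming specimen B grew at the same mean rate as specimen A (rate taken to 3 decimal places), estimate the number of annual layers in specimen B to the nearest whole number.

46998 annual layers

Specimen A: after corrections the count is 34131 − 15 = 34116 annual layers.
A: Extension rate ≈ 29792.4 / 34116 = 0.873 mm/year.
B spans 41029.3 / 0.873 = 46998.05 years ≈ 46998 annual layers.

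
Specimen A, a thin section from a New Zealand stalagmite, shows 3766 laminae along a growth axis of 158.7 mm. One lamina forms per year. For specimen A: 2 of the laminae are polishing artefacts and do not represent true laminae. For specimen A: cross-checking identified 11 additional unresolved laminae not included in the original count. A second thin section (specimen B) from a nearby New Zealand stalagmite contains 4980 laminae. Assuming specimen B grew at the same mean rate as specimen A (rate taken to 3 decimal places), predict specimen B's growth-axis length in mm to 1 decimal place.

209.2 mm

Specimen A: adjusted count: 3766 − 2 + 11 = 3775 laminae.
A: Mean rate = 158.7 mm / 3775 years ≈ 0.042 mm/yr.
Length of B = 0.042 × 4980 = 209.2 mm.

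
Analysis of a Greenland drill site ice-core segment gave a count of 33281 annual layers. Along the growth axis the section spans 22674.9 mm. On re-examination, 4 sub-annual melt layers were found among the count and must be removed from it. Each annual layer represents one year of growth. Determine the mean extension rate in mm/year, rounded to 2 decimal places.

After corrections the count is 33281 − 4 = 33277 annual layers.
Extension rate ≈ 22674.9 / 33277 = 0.68 mm/year.

0.68 mm/year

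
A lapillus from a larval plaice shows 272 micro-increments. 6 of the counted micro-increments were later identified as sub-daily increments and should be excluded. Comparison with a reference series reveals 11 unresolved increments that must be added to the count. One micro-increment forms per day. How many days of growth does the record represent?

True micro-increment count = 272 − 6 + 11 = 277.
At one micro-increment per day, that is 277 days.

277 d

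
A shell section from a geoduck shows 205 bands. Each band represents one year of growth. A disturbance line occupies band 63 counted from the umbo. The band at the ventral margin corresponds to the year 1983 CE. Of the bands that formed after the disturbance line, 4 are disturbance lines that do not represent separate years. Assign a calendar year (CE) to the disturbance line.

205 − 63 = 142 bands lie beyond the disturbance line toward the ventral margin.
Removing the 4 false bands leaves 142 − 4 = 138 true bands beyond the disturbance line.
1983 − 138 = 1845 CE.

1845 CE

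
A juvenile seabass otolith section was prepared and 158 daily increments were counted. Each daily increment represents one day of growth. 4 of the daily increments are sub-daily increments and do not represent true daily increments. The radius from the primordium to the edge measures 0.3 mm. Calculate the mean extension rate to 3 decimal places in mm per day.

After corrections the count is 158 − 4 = 154 daily increments.
0.3 mm over 154 days gives 0.3 / 154 ≈ 0.002 mm per day.

0.002 mm per day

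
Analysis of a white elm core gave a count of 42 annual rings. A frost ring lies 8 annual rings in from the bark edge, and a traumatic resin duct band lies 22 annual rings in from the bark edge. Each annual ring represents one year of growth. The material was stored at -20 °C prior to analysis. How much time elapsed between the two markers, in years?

22 − 8 = 14 annual rings lie between the two events.
At one annual ring per year, 14 years elapsed between them.

14 years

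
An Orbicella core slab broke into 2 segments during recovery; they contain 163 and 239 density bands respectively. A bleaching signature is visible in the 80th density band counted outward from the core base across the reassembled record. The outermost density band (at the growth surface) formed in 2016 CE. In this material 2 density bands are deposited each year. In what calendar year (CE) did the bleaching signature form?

1855 CE

Total density bands = 163 + 239 = 402.
Between density band 80 and the growth surface there are 402 − 80 = 322 density bands.
322 density bands at 2 per year is 322 / 2 = 161 years.
Counting back 161 years from 2016 CE places the bleaching signature in 2016 − 161 = 1855 CE.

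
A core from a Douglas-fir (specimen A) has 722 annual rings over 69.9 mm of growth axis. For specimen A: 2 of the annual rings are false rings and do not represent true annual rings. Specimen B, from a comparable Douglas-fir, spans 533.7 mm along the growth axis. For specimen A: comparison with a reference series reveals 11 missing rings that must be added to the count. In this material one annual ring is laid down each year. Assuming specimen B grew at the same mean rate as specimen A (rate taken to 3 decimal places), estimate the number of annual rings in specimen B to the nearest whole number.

5559 annual rings

Specimen A: true annual ring count = 722 − 2 + 11 = 731.
A: 69.9 mm over 731 years gives 69.9 / 731 ≈ 0.096 mm/yr.
Specimen B: 533.7 mm / 0.096 mm per year = 5559.38 years ≈ 5559 annual rings.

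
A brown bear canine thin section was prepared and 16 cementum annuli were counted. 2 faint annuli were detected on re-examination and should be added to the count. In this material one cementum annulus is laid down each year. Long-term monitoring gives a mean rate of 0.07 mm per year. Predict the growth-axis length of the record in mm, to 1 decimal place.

1.3 mm

True cementum annulus count = 16 + 2 = 18.
18 years at 0.07 mm/year gives 0.07 × 18 = 1.3 mm.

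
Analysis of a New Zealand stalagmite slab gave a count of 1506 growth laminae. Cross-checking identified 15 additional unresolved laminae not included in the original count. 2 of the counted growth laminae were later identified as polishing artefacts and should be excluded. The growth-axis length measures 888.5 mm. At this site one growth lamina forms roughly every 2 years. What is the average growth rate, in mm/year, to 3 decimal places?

Correcting the raw count gives 1506 − 2 + 15 = 1519 true growth laminae.
Multiplying by 2 years per growth lamina: 1519 × 2 = 3038 years.
Mean rate = 888.5 mm / 3038 years ≈ 0.292 mm/year.

0.292 mm/year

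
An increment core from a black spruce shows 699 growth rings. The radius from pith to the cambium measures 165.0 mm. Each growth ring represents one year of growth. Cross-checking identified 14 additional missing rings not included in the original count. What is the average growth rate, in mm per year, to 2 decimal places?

0.23 mm per year

Correcting the raw count gives 699 + 14 = 713 true growth rings.
Extension rate ≈ 165.0 / 713 = 0.23 mm per year.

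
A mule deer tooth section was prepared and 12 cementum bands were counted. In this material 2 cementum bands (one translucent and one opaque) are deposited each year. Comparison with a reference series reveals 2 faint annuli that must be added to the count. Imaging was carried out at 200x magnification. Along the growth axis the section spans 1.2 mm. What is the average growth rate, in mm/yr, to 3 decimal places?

Adjusted count: 12 + 2 = 14 cementum bands.
Dividing by 2 cementum bands per year: 14 / 2 = 7 years.
1.2 mm over 7 years gives 1.2 / 7 ≈ 0.171 mm/yr.

0.171 mm/yr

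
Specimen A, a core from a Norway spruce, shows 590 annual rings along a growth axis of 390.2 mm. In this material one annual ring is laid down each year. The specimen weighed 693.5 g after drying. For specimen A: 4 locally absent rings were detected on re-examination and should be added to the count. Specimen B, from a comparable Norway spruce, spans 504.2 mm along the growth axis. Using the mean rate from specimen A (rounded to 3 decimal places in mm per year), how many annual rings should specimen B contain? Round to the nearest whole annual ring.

767 annual rings

Specimen A: correcting the raw count gives 590 + 4 = 594 true annual rings.
A: Mean rate = 390.2 mm / 594 years ≈ 0.657 mm/yr.
B spans 504.2 / 0.657 = 767.43 years ≈ 767 annual rings.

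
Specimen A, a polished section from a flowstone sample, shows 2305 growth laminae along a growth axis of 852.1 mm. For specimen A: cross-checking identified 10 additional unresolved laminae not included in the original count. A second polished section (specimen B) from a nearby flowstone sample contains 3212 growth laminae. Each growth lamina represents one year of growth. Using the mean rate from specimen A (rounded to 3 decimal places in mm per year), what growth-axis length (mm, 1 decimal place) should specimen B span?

1182.0 mm

Specimen A: correcting the raw count gives 2305 + 10 = 2315 true growth laminae.
A: 852.1 mm over 2315 years gives 852.1 / 2315 ≈ 0.368 mm/year.
For B, 0.368 mm/year × 3212 years = 1182.0 mm.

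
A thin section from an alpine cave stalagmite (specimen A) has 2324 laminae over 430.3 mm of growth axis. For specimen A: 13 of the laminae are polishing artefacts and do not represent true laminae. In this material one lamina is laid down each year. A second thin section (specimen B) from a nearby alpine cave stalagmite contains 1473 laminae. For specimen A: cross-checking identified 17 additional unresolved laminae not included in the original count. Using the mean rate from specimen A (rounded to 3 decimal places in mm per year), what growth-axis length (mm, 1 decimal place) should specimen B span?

272.5 mm

Specimen A: adjusted count: 2324 − 13 + 17 = 2328 laminae.
A: 430.3 mm over 2328 years gives 430.3 / 2328 ≈ 0.185 mm per year.
Length of B = 0.185 × 1473 = 272.5 mm.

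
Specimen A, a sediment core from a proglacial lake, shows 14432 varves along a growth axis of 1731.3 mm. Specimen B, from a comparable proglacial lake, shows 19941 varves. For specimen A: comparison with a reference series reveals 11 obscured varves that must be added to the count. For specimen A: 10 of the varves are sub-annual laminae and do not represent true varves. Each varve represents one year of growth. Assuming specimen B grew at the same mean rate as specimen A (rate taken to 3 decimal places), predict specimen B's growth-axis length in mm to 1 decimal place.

2392.9 mm

Specimen A: after corrections the count is 14432 − 10 + 11 = 14433 varves.
A: 1731.3 mm over 14433 years gives 1731.3 / 14433 ≈ 0.120 mm/year.
For B, 0.120 mm/year × 19941 years = 2392.9 mm.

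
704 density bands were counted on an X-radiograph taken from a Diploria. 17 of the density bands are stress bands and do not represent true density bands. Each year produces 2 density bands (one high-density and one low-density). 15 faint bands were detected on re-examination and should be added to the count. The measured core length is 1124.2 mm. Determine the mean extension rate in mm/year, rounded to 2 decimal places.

Correcting the raw count gives 704 − 17 + 15 = 702 true density bands.
Dividing by 2 density bands per year: 702 / 2 = 351 years.
1124.2 mm over 351 years gives 1124.2 / 351 ≈ 3.20 mm/year.

3.20 mm/year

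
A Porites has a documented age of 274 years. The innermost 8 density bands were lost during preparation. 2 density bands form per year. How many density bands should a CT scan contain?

Expected density bands: 274 × 2 = 548.
Subtracting the 8 density bands not captured gives 548 − 8 = 540 density bands in the record.

540 density bands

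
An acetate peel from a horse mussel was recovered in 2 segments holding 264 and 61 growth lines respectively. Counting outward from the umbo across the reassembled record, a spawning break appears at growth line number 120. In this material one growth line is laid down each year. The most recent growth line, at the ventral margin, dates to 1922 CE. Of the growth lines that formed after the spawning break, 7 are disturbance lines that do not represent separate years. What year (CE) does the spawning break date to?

1724 CE

Total growth lines = 264 + 61 = 325.
325 − 120 = 205 growth lines lie beyond the spawning break toward the ventral margin.
Excluding 7 false growth lines: 205 − 7 = 198.
Counting back 198 years from 1922 CE places the spawning break in 1922 − 198 = 1724 CE.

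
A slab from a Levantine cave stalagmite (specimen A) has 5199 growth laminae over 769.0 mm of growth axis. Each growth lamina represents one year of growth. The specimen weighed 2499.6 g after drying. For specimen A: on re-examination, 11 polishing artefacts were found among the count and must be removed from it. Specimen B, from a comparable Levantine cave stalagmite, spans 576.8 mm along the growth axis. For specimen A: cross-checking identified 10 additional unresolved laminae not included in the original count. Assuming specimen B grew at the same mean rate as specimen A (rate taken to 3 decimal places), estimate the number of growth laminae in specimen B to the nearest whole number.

3897 growth laminae

Specimen A: true growth lamina count = 5199 − 11 + 10 = 5198.
A: 769.0 mm over 5198 years gives 769.0 / 5198 ≈ 0.148 mm/yr.
Specimen B: 576.8 mm / 0.148 mm per year = 3897.30 years ≈ 3897 growth laminae.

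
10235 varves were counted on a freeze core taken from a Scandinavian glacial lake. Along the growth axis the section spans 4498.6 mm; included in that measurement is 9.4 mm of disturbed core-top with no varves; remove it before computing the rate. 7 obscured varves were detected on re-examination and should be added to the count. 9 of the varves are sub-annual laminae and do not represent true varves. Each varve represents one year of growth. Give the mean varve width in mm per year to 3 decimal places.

Correcting the raw count gives 10235 − 9 + 7 = 10233 true varves.
Removing the 9.4 mm offcut leaves 4498.6 − 9.4 = 4489.2 mm.
Mean rate = 4489.2 mm / 10233 years ≈ 0.439 mm per year.

0.439 mm per year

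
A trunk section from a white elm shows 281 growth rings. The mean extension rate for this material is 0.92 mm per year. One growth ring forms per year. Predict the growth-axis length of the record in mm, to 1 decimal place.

258.5 mm

The record spans 281 years at 0.92 mm per year.
Length ≈ 0.92 × 281 = 258.5 mm.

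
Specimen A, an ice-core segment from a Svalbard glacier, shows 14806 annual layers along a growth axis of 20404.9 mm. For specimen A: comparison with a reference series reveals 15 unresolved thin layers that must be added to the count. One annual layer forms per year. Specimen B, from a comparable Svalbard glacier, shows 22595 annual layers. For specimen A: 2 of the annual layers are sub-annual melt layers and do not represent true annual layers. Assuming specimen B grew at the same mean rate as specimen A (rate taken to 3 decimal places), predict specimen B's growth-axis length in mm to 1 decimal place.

31113.3 mm

Specimen A: adjusted count: 14806 − 2 + 15 = 14819 annual layers.
A: Mean rate = 20404.9 mm / 14819 years ≈ 1.377 mm/year.
B's length ≈ 1.377 × 22595 = 31113.3 mm.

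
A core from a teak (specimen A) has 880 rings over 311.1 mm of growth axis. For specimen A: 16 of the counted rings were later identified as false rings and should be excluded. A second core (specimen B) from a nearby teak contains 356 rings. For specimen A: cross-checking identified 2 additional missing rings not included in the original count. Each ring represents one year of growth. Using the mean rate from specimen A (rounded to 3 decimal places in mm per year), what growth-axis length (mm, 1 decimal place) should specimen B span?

Specimen A: after corrections the count is 880 − 16 + 2 = 866 rings.
A: Mean rate = 311.1 mm / 866 years ≈ 0.359 mm/year.
For B, 0.359 mm/year × 356 years = 127.8 mm.

127.8 mm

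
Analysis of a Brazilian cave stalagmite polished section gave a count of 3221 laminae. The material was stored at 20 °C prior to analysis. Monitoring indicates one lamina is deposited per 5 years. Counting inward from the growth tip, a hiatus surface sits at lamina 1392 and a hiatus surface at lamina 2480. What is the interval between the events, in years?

5440 years

Separation: 2480 − 1392 = 1088 laminae.
At 5 years per lamina, 1088 × 5 = 5440 years.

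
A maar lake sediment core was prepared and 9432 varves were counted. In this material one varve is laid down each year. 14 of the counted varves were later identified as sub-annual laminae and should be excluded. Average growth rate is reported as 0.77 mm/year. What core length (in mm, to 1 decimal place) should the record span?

7251.9 mm

True varve count = 9432 − 14 = 9418.
Length ≈ 0.77 × 9418 = 7251.9 mm.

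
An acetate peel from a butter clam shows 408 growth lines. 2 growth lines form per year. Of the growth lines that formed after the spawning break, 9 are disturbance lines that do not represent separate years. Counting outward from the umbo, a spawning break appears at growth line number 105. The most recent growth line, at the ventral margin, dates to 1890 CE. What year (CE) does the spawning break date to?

1743 CE

408 − 105 = 303 growth lines lie beyond the spawning break toward the ventral margin.
Excluding 9 false growth lines: 303 − 9 = 294.
294 growth lines at 2 per year is 294 / 2 = 147 years.
Counting back 147 years from 1890 CE places the spawning break in 1890 − 147 = 1743 CE.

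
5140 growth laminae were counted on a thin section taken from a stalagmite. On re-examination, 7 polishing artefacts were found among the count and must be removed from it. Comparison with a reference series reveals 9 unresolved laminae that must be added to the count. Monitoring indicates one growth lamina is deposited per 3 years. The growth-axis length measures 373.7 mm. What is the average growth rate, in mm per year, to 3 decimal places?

0.024 mm per year

Correcting the raw count gives 5140 − 7 + 9 = 5142 true growth laminae.
At 3 years per growth lamina, 5142 × 3 = 15426 years.
Mean rate = 373.7 mm / 15426 years ≈ 0.024 mm per year.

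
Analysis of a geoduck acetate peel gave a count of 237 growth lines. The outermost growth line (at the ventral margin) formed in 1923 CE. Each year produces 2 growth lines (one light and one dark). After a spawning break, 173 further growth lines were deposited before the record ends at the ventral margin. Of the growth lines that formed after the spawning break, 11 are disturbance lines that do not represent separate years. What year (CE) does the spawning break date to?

1842 CE

173 growth lines formed after the spawning break.
173 − 11 false = 162 true growth lines after the spawning break.
162 growth lines at 2 per year is 162 / 2 = 81 years.
Counting back 81 years from 1923 CE places the spawning break in 1923 − 81 = 1842 CE.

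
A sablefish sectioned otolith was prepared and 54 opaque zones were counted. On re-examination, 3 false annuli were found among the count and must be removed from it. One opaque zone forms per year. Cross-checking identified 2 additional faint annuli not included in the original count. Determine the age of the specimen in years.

53 years

Correcting the raw count gives 54 − 3 + 2 = 53 true opaque zones.
With a one-to-one opaque zone periodicity this is 53 years.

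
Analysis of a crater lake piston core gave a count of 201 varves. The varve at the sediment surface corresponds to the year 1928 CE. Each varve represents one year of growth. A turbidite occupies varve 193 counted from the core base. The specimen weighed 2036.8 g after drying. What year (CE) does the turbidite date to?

201 − 193 = 8 varves lie beyond the turbidite toward the sediment surface.
1928 − 8 = 1920 CE.

1920 CE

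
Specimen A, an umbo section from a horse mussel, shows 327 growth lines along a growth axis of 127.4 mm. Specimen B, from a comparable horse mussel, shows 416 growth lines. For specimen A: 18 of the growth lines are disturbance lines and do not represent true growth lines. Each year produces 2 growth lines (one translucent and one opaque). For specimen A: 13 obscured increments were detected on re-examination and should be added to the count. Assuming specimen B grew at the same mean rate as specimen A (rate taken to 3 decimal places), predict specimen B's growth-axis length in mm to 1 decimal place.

Specimen A: adjusted count: 327 − 18 + 13 = 322 growth lines.
Specimen A: with 2 growth lines per year, 322 / 2 = 161 years.
A: Extension rate ≈ 127.4 / 161 = 0.791 mm/yr.
Specimen B: 416 growth lines at 2 per year is 416 / 2 = 208 years. For B, 0.791 mm/year × 208 years = 164.5 mm.

164.5 mm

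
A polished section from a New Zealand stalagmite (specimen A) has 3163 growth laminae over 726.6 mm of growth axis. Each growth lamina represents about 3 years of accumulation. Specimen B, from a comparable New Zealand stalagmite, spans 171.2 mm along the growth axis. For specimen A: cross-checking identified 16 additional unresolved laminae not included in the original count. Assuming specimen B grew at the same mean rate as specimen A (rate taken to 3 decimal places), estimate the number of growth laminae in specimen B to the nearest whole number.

Specimen A: adjusted count: 3163 + 16 = 3179 growth laminae.
Specimen A: at 3 years per growth lamina, 3179 × 3 = 9537 years.
A: Mean rate = 726.6 mm / 9537 years ≈ 0.076 mm/year.
Specimen B: 171.2 mm / 0.076 mm per year = 2252.63 years; at 3 years per growth lamina that is 2252.63 / 3 ≈ 751 growth laminae.

751 growth laminae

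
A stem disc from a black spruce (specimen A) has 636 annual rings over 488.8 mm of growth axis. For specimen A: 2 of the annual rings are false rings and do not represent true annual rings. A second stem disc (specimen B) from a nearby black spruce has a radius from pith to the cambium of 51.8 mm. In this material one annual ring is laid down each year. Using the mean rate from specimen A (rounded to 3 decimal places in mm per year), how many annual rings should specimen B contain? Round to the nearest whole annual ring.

Specimen A: true annual ring count = 636 − 2 = 634.
A: Extension rate ≈ 488.8 / 634 = 0.771 mm per year.
B spans 51.8 / 0.771 = 67.19 years ≈ 67 annual rings.

67 annual rings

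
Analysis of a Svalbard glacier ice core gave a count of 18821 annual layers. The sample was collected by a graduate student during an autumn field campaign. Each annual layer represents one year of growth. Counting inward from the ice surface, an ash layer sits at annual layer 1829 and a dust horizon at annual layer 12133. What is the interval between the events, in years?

The two markers are separated by 12133 − 1829 = 10304 annual layers.
One annual layer per year makes the interval 10304 years.

10304 years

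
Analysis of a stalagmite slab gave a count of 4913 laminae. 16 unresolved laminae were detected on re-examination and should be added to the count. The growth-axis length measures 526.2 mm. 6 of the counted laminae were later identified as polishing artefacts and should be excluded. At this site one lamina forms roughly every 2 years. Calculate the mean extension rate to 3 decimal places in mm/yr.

Adjusted count: 4913 − 6 + 16 = 4923 laminae.
At 2 years per lamina, 4923 × 2 = 9846 years.
Mean rate = 526.2 mm / 9846 years ≈ 0.053 mm/yr.

0.053 mm/yr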